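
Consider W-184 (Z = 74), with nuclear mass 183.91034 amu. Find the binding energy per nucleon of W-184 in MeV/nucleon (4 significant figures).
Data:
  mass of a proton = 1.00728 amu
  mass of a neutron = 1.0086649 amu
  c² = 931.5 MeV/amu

Mass of separated nucleons = 74(1.00728) + 110(1.0086649) = 74.53872 + 110.9531390 = 185.4918590 amu
The mass defect is 185.4918590 − 183.91034 = 1.5815190 amu.
Converting to energy: 1.5815190 amu × 931.5 MeV/amu = 1473.18 MeV
Dividing by A = 184 gives 8.006 MeV per nucleon.

8.006 MeV/nucleon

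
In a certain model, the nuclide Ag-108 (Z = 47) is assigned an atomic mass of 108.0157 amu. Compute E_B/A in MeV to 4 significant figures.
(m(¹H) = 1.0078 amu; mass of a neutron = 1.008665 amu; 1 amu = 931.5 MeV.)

7.585 MeV/nucleon

With 47 protons and 61 neutrons (A = 108):
Σm = 47·m(¹H) + 61·m_n = 47.3666 + 61.528565 = 108.895165 amu
The mass defect is 108.895165 − 108.0157 = 0.879465 amu.
Converting to energy: 0.879465 amu × 931.5 MeV/amu = 819.222 MeV
BE/A = 819.222 MeV / 108 = 7.585 MeV/nucleon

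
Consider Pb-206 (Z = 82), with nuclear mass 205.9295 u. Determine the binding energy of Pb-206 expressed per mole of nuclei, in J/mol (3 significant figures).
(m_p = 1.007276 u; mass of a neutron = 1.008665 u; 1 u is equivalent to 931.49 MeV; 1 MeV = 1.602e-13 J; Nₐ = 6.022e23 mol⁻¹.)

1.57e+14 J/mol

With 82 protons and 124 neutrons (A = 206):
Mass of separated nucleons = 82(1.007276) + 124(1.008665) = 82.596632 + 125.074460 = 207.671092 u
The mass defect is 207.671092 − 205.9295 = 1.741592 u.
E_B = 1.741592 × 931.49 = 1622.28 MeV
Per nucleus in joules: 1622.28 MeV × 1.602e-13 J/MeV = 2.5989e-10 J
Per mole: 2.5989e-10 J × 6.022e23 mol⁻¹ = 1.5651e+14 J/mol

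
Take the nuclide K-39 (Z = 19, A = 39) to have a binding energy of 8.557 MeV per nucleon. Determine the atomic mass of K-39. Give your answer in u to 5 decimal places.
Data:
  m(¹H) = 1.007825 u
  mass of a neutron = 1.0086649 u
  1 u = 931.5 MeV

38.96371 u

Total binding energy = 39 × 8.557 = 333.723 MeV
Mass defect = 333.723 MeV / (931.5 MeV/u) = 0.3582641 u
Constituent mass = 19(1.007825) + 20(1.0086649) = 39.3219730 u
Atomic mass = 39.3219730 − 0.3582641 = 38.9637089 u ≈ 38.96371 u (to 5 decimal places)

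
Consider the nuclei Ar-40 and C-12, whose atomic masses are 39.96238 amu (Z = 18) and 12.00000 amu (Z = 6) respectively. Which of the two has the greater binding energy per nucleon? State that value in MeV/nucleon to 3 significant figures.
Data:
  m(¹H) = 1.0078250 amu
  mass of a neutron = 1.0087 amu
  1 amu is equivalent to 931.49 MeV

Ar-40; 8.61 MeV/nucleon

Ar-40: Σm = 18(1.0078250) + 22(1.0087) = 40.3322500 amu; Δm = 0.3698700 amu; E_B = 344.53 MeV; E_B/A = 8.613 MeV
C-12: Σm = 6(1.0078250) + 6(1.0087) = 12.0991500 amu; Δm = 0.0991500 amu; E_B = 92.357 MeV; E_B/A = 7.696 MeV
Ar-40 has the higher binding energy per nucleon, so it is the more tightly bound nucleus.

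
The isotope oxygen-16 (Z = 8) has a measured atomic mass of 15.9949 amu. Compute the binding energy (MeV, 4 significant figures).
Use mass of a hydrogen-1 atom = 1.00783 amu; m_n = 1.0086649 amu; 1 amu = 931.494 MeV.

Z = 8, so N = A − Z = 16 − 8 = 8.
Σm = 8·m(¹H) + 8·m_n = 8.06264 + 8.0693192 = 16.1319592 amu
Δm = 16.1319592 − 15.9949 = 0.1370592 amu
E_B = 0.1370592 × 931.494 = 127.670 MeV

127.7 MeV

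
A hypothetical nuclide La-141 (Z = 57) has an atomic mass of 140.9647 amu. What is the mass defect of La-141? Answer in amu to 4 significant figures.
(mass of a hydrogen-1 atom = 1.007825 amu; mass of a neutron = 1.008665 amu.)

Total constituent mass: 57 × 1.007825 + 84 × 1.008665 = 142.173885 amu
Δm = 142.173885 − 140.9647 = 1.209185 amu

1.209 amu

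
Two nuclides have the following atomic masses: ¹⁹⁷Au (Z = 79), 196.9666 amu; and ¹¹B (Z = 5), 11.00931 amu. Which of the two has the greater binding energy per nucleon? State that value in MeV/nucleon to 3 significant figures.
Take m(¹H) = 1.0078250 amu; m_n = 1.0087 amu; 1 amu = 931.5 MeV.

¹⁹⁷Au: Σm = 79(1.0078250) + 118(1.0087) = 198.6447750 amu; Δm = 1.6781750 amu; E_B = 1563.2 MeV; E_B/A = 7.935 MeV
¹¹B: Σm = 5(1.0078250) + 6(1.0087) = 11.0913250 amu; Δm = 0.0820150 amu; E_B = 76.397 MeV; E_B/A = 6.945 MeV
¹⁹⁷Au has the higher binding energy per nucleon, so it is the more tightly bound nucleus.

¹⁹⁷Au; 7.94 MeV/nucleon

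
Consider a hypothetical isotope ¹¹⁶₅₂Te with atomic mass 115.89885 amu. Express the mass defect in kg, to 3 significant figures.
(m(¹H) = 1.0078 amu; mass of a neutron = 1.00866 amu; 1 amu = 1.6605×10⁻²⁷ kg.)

The nucleus contains 52 protons and 116 − 52 = 64 neutrons.
Mass of separated nucleons = 52(1.0078) + 64(1.00866) = 52.4056 + 64.55424 = 116.95984 amu
Δm = 116.95984 − 115.89885 = 1.06099 amu
In SI units: 1.06099 amu × 1.6605×10⁻²⁷ kg/amu = 1.7618e-27 kg

1.76e-27 kg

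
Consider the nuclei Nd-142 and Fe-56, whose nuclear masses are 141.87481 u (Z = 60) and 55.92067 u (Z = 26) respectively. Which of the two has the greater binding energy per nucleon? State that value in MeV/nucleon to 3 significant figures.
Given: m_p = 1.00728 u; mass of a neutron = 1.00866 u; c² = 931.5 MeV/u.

Nd-142: Σm = 60(1.00728) + 82(1.00866) = 143.14692 u; Δm = 1.27211 u; E_B = 1184.97 MeV; E_B/A = 8.3449 MeV
Fe-56: Σm = 26(1.00728) + 30(1.00866) = 56.44908 u; Δm = 0.52841 u; E_B = 492.214 MeV; E_B/A = 8.790 MeV
Fe-56 has the higher binding energy per nucleon, so it is the more tightly bound nucleus.

Fe-56; 8.79 MeV/nucleon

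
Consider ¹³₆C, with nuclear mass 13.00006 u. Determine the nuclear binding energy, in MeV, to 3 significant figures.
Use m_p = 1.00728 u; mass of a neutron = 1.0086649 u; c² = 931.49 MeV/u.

Σm = 6·m_p + 7·m_n = 6.04368 + 7.0606543 = 13.1043343 u
Mass defect Δm = 13.1043343 − 13.00006 = 0.1042743 u
Binding energy = Δm·c² = 0.1042743 × 931.49 MeV/u = 97.1305 MeV

97.1 MeV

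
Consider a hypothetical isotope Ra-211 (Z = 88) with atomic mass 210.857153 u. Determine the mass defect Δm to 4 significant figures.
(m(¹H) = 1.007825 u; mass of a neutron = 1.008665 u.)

Z = 88, so N = A − Z = 211 − 88 = 123.
Mass of separated nucleons = 88(1.007825) + 123(1.008665) = 88.688600 + 124.065795 = 212.754395 u
Mass defect Δm = 212.754395 − 210.857153 = 1.897242 u

1.897 u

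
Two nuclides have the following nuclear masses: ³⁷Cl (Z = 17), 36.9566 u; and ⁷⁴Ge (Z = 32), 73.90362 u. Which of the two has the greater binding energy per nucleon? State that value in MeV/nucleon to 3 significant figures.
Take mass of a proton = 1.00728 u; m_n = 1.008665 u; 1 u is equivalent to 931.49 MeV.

⁷⁴Ge; 8.73 MeV/nucleon

³⁷Cl: Σm = 17(1.00728) + 20(1.008665) = 37.297060 u; Δm = 0.340460 u; E_B = 317.14 MeV; E_B/A = 8.571 MeV
⁷⁴Ge: Σm = 32(1.00728) + 42(1.008665) = 74.596890 u; Δm = 0.693270 u; E_B = 645.77 MeV; E_B/A = 8.727 MeV
⁷⁴Ge has the higher binding energy per nucleon, so it is the more tightly bound nucleus.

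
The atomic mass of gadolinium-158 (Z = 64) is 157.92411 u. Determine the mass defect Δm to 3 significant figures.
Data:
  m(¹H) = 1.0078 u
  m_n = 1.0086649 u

1.39 u

Σm = 64·m(¹H) + 94·m_n = 64.4992 + 94.8145006 = 159.3137006 u
Mass defect Δm = 159.3137006 − 157.92411 = 1.3895906 u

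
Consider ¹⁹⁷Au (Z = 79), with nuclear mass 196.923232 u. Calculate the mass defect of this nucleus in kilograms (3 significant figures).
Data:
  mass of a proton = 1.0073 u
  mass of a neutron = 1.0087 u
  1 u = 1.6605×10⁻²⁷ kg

Total constituent mass: 79 × 1.0073 + 118 × 1.0087 = 198.6033 u
Δm = 198.6033 − 196.923232 = 1.680068 u
In SI units: 1.680068 u × 1.6605×10⁻²⁷ kg/u = 2.7898e-27 kg

2.79e-27 kg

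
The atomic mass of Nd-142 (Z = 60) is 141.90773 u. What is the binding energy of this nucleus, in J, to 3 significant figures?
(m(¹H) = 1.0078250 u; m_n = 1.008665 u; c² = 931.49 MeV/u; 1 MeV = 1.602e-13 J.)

Z = 60, so N = A − Z = 142 − 60 = 82.
Total constituent mass: 60 × 1.0078250 + 82 × 1.008665 = 143.1800300 u
Mass defect Δm = 143.1800300 − 141.90773 = 1.2723000 u
Binding energy = Δm·c² = 1.2723000 × 931.49 MeV/u = 1185.13 MeV
In joules: 1185.13 MeV × 1.602e-13 J/MeV = 1.8986e-10 J

1.90e-10 J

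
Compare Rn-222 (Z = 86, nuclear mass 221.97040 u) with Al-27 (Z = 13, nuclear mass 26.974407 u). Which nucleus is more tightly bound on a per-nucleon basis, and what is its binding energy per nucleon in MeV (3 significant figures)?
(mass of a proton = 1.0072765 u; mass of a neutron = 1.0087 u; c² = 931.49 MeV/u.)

Al-27; 8.35 MeV/nucleon

Rn-222: Σm = 86(1.0072765) + 136(1.0087) = 223.8089790 u; Δm = 1.8385790 u; E_B = 1712.6 MeV; E_B/A = 7.714 MeV
Al-27: Σm = 13(1.0072765) + 14(1.0087) = 27.2163945 u; Δm = 0.2419875 u; E_B = 225.409 MeV; E_B/A = 8.348 MeV
Al-27 has the higher binding energy per nucleon, so it is the more tightly bound nucleus.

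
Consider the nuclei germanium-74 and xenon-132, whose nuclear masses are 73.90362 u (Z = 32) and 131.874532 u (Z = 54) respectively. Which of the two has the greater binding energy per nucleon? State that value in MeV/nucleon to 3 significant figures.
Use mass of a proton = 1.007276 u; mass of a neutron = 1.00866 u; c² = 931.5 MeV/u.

germanium-74; 8.72 MeV/nucleon

germanium-74: Σm = 32(1.007276) + 42(1.00866) = 74.596552 u; Δm = 0.692932 u; E_B = 645.47 MeV; E_B/A = 8.723 MeV
xenon-132: Σm = 54(1.007276) + 78(1.00866) = 133.068384 u; Δm = 1.193852 u; E_B = 1112.07 MeV; E_B/A = 8.4248 MeV
germanium-74 has the higher binding energy per nucleon, so it is the more tightly bound nucleus.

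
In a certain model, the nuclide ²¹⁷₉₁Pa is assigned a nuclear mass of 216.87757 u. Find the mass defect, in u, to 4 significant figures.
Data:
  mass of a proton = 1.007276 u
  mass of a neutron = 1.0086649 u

1.876 u

Σm = 91·m_p + 126·m_n = 91.662116 + 127.0917774 = 218.7538934 u
Δm = 218.7538934 − 216.87757 = 1.8763234 u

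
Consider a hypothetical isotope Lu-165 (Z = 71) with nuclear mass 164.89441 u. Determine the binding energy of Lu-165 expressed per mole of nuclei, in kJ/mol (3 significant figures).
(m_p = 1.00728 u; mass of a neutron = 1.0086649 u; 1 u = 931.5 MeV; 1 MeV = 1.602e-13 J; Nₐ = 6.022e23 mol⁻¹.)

The nucleus contains 71 protons and 165 − 71 = 94 neutrons.
Mass of separated nucleons = 71(1.00728) + 94(1.0086649) = 71.51688 + 94.8145006 = 166.3313806 u
Mass defect Δm = 166.3313806 − 164.89441 = 1.4369706 u
Binding energy = Δm·c² = 1.4369706 × 931.5 MeV/u = 1338.54 MeV
Per nucleus in joules: 1338.54 MeV × 1.602e-13 J/MeV = 2.1443e-10 J
Per mole: 2.1443e-10 J × 6.022e23 mol⁻¹ = 1.2913e+14 J/mol

1.29e+11 kJ/mol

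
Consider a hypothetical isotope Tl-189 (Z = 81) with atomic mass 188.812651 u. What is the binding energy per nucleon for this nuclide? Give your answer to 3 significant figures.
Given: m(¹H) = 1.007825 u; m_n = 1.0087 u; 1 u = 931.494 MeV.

Total constituent mass: 81 × 1.007825 + 108 × 1.0087 = 190.573425 u
The mass defect is 190.573425 − 188.812651 = 1.760774 u.
Converting to energy: 1.760774 u × 931.494 MeV/u = 1640.15 MeV
Per nucleon: 1640.15 / 189 = 8.678 MeV

8.68 MeV/nucleon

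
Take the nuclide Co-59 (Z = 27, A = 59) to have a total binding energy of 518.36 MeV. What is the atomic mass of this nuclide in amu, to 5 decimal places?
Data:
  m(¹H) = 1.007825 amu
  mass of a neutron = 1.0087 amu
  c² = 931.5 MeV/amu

Mass defect = 518.36 MeV / (931.5 MeV/amu) = 0.5564788 amu
Constituent mass = 27(1.007825) + 32(1.0087) = 59.489675 amu
Atomic mass = 59.489675 − 0.5564788 = 58.9331962 amu ≈ 58.93320 amu (to 5 decimal places)

58.93320 amu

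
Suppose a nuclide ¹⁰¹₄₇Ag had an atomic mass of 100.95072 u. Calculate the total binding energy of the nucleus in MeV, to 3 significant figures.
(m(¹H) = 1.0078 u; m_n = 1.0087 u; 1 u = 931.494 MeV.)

The nucleus contains 47 protons and 101 − 47 = 54 neutrons.
Σm = 47·m(¹H) + 54·m_n = 47.3666 + 54.4698 = 101.8364 u
The mass defect is 101.8364 − 100.95072 = 0.88568 u.
Binding energy = Δm·c² = 0.88568 × 931.494 MeV/u = 825.006 MeV

825 MeV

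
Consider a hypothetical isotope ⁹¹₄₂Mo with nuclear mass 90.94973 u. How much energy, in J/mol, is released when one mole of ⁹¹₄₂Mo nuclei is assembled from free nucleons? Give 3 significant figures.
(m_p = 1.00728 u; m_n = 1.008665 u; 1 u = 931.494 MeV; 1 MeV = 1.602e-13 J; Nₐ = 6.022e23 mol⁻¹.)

7.01e+13 J/mol

With 42 protons and 49 neutrons (A = 91):
Mass of separated nucleons = 42(1.00728) + 49(1.008665) = 42.30576 + 49.424585 = 91.730345 u
The mass defect is 91.730345 − 90.94973 = 0.780615 u.
E_B = 0.780615 × 931.494 = 727.138 MeV
Per nucleus in joules: 727.138 MeV × 1.602e-13 J/MeV = 1.16488e-10 J
Per mole: 1.16488e-10 J × 6.022e23 mol⁻¹ = 7.0149e+13 J/mol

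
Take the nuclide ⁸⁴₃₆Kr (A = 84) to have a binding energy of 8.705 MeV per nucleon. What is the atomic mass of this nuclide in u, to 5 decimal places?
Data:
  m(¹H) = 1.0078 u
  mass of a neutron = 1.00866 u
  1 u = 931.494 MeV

83.91148 u

Total binding energy = 84 × 8.705 = 731.220 MeV
Mass defect = 731.220 MeV / (931.494 MeV/u) = 0.7849970 u
Constituent mass = 36(1.0078) + 48(1.00866) = 84.69648 u
Atomic mass = 84.69648 − 0.7849970 = 83.9114830 u ≈ 83.91148 u (to 5 decimal places)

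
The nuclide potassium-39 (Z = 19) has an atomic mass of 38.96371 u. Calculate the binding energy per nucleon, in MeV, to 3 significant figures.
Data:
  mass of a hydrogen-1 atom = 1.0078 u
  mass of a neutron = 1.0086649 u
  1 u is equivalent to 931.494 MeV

Total constituent mass: 19 × 1.0078 + 20 × 1.0086649 = 39.3214980 u
The mass defect is 39.3214980 − 38.96371 = 0.3577880 u.
Converting to energy: 0.3577880 u × 931.494 MeV/u = 333.277 MeV
BE/A = 333.277 MeV / 39 = 8.546 MeV/nucleon

8.55 MeV/nucleon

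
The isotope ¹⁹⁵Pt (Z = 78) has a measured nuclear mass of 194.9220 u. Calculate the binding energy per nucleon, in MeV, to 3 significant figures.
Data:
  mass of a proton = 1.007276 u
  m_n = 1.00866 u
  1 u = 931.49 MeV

Total constituent mass: 78 × 1.007276 + 117 × 1.00866 = 196.580748 u
Δm = 196.580748 − 194.9220 = 1.658748 u
E_B = 1.658748 × 931.49 = 1545.11 MeV
Per nucleon: 1545.11 / 195 = 7.924 MeV

7.92 MeV/nucleon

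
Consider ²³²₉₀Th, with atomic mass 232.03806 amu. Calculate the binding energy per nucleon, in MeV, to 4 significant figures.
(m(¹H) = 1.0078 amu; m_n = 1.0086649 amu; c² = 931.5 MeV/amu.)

7.606 MeV/nucleon

Total constituent mass: 90 × 1.0078 + 142 × 1.0086649 = 233.9324158 amu
Δm = 233.9324158 − 232.03806 = 1.8943558 amu
E_B = 1.8943558 × 931.5 = 1764.59 MeV
Dividing by A = 232 gives 7.606 MeV per nucleon.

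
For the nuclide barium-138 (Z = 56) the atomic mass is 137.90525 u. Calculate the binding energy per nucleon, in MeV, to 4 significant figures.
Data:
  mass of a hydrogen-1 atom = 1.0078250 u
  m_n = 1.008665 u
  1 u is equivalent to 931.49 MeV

The nucleus contains 56 protons and 138 − 56 = 82 neutrons.
Mass of separated nucleons = 56(1.0078250) + 82(1.008665) = 56.4382000 + 82.710530 = 139.1487300 u
Mass defect Δm = 139.1487300 − 137.90525 = 1.2434800 u
E_B = 1.2434800 × 931.49 = 1158.29 MeV
Dividing by A = 138 gives 8.393 MeV per nucleon.

8.393 MeV/nucleon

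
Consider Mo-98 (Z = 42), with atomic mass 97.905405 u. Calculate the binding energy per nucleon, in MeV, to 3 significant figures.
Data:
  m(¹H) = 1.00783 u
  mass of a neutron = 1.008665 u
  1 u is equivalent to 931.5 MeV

8.64 MeV/nucleon

The nucleus contains 42 protons and 98 − 42 = 56 neutrons.
Σm = 42·m(¹H) + 56·m_n = 42.32886 + 56.485240 = 98.814100 u
Δm = 98.814100 − 97.905405 = 0.908695 u
Converting to energy: 0.908695 u × 931.5 MeV/u = 846.449 MeV
BE/A = 846.449 MeV / 98 = 8.637 MeV/nucleon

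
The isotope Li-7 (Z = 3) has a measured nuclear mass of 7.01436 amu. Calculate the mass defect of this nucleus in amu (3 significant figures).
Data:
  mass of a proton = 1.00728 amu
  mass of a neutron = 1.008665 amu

Σm = 3·m_p + 4·m_n = 3.02184 + 4.034660 = 7.056500 amu
Δm = 7.056500 − 7.01436 = 0.042140 amu

0.0421 amu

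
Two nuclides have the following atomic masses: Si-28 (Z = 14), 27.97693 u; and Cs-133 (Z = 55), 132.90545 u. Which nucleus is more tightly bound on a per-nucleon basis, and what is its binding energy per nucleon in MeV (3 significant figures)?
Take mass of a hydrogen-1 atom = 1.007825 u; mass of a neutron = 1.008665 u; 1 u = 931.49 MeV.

Si-28; 8.45 MeV/nucleon

Si-28: Σm = 14(1.007825) + 14(1.008665) = 28.230860 u; Δm = 0.253930 u; E_B = 236.53 MeV; E_B/A = 8.448 MeV
Cs-133: Σm = 55(1.007825) + 78(1.008665) = 134.106245 u; Δm = 1.200795 u; E_B = 1118.5 MeV; E_B/A = 8.410 MeV
Si-28 has the higher binding energy per nucleon, so it is the more tightly bound nucleus.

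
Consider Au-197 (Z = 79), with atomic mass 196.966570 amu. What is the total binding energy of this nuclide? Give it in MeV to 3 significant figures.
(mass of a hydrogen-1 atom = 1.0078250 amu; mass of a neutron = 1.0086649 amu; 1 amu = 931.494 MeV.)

1560 MeV

Mass of separated nucleons = 79(1.0078250) + 118(1.0086649) = 79.6181750 + 119.0224582 = 198.6406332 amu
Mass defect Δm = 198.6406332 − 196.966570 = 1.6740632 amu
Binding energy = Δm·c² = 1.6740632 × 931.494 MeV/amu = 1559.38 MeV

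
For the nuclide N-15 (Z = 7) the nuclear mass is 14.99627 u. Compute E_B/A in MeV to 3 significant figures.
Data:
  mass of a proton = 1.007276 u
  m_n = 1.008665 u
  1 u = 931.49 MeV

7.70 MeV/nucleon

Mass of separated nucleons = 7(1.007276) + 8(1.008665) = 7.050932 + 8.069320 = 15.120252 u
The mass defect is 15.120252 − 14.99627 = 0.123982 u.
Binding energy = Δm·c² = 0.123982 × 931.49 MeV/u = 115.488 MeV
Per nucleon: 115.488 / 15 = 7.699 MeV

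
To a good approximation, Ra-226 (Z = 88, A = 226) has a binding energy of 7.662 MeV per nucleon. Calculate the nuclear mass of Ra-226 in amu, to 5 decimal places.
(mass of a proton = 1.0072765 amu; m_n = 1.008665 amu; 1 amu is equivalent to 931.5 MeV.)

Total binding energy = 226 × 7.662 = 1731.612 MeV
Mass defect = 1731.612 MeV / (931.5 MeV/amu) = 1.8589501 amu
Constituent mass = 88(1.0072765) + 138(1.008665) = 227.8361020 amu
Nuclear mass = 227.8361020 − 1.8589501 = 225.9771519 amu ≈ 225.97715 amu (to 5 decimal places)

225.97715 amu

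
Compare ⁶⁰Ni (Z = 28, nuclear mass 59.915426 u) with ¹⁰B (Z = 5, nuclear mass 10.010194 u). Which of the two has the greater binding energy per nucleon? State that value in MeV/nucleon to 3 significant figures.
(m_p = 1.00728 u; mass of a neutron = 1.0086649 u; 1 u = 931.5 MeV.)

⁶⁰Ni; 8.78 MeV/nucleon

⁶⁰Ni: Σm = 28(1.00728) + 32(1.0086649) = 60.4811168 u; Δm = 0.5656908 u; E_B = 526.94 MeV; E_B/A = 8.782 MeV
¹⁰B: Σm = 5(1.00728) + 5(1.0086649) = 10.0797245 u; Δm = 0.0695305 u; E_B = 64.768 MeV; E_B/A = 6.477 MeV
⁶⁰Ni has the higher binding energy per nucleon, so it is the more tightly bound nucleus.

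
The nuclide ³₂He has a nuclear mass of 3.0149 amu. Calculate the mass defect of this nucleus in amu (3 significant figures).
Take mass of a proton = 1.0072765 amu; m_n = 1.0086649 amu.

0.00832 amu

With 2 protons and 1 neutrons (A = 3):
Mass of separated nucleons = 2(1.0072765) + 1(1.0086649) = 2.0145530 + 1.0086649 = 3.0232179 amu
The mass defect is 3.0232179 − 3.0149 = 0.0083179 amu.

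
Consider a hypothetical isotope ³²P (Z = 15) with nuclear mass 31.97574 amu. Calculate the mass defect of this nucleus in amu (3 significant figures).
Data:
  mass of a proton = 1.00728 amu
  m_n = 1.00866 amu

0.281 amu

The nucleus contains 15 protons and 32 − 15 = 17 neutrons.
Total constituent mass: 15 × 1.00728 + 17 × 1.00866 = 32.25642 amu
Δm = 32.25642 − 31.97574 = 0.28068 amu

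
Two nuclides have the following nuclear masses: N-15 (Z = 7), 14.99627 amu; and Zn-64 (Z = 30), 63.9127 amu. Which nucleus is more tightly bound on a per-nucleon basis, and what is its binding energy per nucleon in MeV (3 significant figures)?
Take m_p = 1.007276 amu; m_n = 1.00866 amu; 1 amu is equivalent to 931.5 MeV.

Zn-64; 8.73 MeV/nucleon

N-15: Σm = 7(1.007276) + 8(1.00866) = 15.120212 amu; Δm = 0.123942 amu; E_B = 115.45 MeV; E_B/A = 7.697 MeV
Zn-64: Σm = 30(1.007276) + 34(1.00866) = 64.512720 amu; Δm = 0.600020 amu; E_B = 558.92 MeV; E_B/A = 8.733 MeV
Zn-64 has the higher binding energy per nucleon, so it is the more tightly bound nucleus.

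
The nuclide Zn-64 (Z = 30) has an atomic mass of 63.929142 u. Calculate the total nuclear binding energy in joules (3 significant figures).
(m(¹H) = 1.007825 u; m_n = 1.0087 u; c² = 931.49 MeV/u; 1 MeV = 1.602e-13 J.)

Σm = 30·m(¹H) + 34·m_n = 30.234750 + 34.2958 = 64.530550 u
The mass defect is 64.530550 − 63.929142 = 0.601408 u.
E_B = 0.601408 × 931.49 = 560.206 MeV
In joules: 560.206 MeV × 1.602e-13 J/MeV = 8.9745e-11 J

8.97e-11 J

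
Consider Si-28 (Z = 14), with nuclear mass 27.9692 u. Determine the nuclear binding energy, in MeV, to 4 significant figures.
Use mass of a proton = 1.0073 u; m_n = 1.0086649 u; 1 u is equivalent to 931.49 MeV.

236.9 MeV

Total constituent mass: 14 × 1.0073 + 14 × 1.0086649 = 28.2235086 u
The mass defect is 28.2235086 − 27.9692 = 0.2543086 u.
E_B = 0.2543086 × 931.49 = 236.886 MeV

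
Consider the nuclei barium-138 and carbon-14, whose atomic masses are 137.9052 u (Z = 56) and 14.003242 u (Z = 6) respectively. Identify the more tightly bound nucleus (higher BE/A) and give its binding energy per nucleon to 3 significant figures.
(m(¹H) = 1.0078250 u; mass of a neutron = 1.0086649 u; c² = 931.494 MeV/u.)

barium-138; 8.39 MeV/nucleon

barium-138: Σm = 56(1.0078250) + 82(1.0086649) = 139.1487218 u; Δm = 1.2435218 u; E_B = 1158.33 MeV; E_B/A = 8.394 MeV
carbon-14: Σm = 6(1.0078250) + 8(1.0086649) = 14.1162692 u; Δm = 0.1130272 u; E_B = 105.28 MeV; E_B/A = 7.520 MeV
barium-138 has the higher binding energy per nucleon, so it is the more tightly bound nucleus.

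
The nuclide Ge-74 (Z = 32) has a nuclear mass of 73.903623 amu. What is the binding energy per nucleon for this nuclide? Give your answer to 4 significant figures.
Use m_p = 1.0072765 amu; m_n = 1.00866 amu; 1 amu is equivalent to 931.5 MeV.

8.723 MeV/nucleon

Z = 32, so N = A − Z = 74 − 32 = 42.
Mass of separated nucleons = 32(1.0072765) + 42(1.00866) = 32.2328480 + 42.36372 = 74.5965680 amu
Δm = 74.5965680 − 73.903623 = 0.6929450 amu
Binding energy = Δm·c² = 0.6929450 × 931.5 MeV/amu = 645.478 MeV
BE/A = 645.478 MeV / 74 = 8.723 MeV/nucleon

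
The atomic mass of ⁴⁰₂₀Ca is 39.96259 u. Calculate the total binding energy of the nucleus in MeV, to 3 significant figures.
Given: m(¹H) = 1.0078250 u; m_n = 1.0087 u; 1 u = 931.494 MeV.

Total constituent mass: 20 × 1.0078250 + 20 × 1.0087 = 40.3305000 u
Δm = 40.3305000 − 39.96259 = 0.3679100 u
Binding energy = Δm·c² = 0.3679100 × 931.494 MeV/u = 342.706 MeV

343 MeV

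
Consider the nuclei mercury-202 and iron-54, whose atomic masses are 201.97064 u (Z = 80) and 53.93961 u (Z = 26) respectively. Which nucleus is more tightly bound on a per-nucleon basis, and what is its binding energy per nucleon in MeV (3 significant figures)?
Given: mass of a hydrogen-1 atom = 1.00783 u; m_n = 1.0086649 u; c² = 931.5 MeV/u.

iron-54; 8.74 MeV/nucleon

mercury-202: Σm = 80(1.00783) + 122(1.0086649) = 203.6835178 u; Δm = 1.7128778 u; E_B = 1595.5 MeV; E_B/A = 7.899 MeV
iron-54: Σm = 26(1.00783) + 28(1.0086649) = 54.4461972 u; Δm = 0.5065872 u; E_B = 471.89 MeV; E_B/A = 8.739 MeV
iron-54 has the higher binding energy per nucleon, so it is the more tightly bound nucleus.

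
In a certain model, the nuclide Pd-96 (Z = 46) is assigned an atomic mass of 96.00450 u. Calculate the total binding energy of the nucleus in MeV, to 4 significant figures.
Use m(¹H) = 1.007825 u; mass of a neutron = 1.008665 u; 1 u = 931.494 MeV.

Z = 46, so N = A − Z = 96 − 46 = 50.
Total constituent mass: 46 × 1.007825 + 50 × 1.008665 = 96.793200 u
Mass defect Δm = 96.793200 − 96.00450 = 0.788700 u
E_B = 0.788700 × 931.494 = 734.669 MeV

734.7 MeV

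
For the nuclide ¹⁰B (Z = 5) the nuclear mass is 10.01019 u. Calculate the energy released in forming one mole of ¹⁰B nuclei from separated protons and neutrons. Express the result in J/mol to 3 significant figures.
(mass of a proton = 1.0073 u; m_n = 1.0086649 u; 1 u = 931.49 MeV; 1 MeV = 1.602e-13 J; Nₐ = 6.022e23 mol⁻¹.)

Z = 5, so N = A − Z = 10 − 5 = 5.
Σm = 5·m_p + 5·m_n = 5.0365 + 5.0433245 = 10.0798245 u
Mass defect Δm = 10.0798245 − 10.01019 = 0.0696345 u
Converting to energy: 0.0696345 u × 931.49 MeV/u = 64.8638 MeV
Per nucleus in joules: 64.8638 MeV × 1.602e-13 J/MeV = 1.0391e-11 J
Per mole: 1.0391e-11 J × 6.022e23 mol⁻¹ = 6.2575e+12 J/mol

6.26e+12 J/mol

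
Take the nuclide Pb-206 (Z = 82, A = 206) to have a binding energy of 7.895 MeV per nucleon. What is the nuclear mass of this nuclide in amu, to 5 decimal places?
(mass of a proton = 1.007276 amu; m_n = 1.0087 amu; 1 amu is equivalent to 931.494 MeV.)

Total binding energy = 206 × 7.895 = 1626.370 MeV
Mass defect = 1626.370 MeV / (931.494 MeV/amu) = 1.7459801 amu
Constituent mass = 82(1.007276) + 124(1.0087) = 207.675432 amu
Nuclear mass = 207.675432 − 1.7459801 = 205.9294519 amu ≈ 205.92945 amu (to 5 decimal places)

205.92945 amu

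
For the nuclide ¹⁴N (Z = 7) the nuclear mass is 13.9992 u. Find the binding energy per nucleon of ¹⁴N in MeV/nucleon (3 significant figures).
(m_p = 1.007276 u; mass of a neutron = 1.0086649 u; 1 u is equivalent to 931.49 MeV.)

The nucleus contains 7 protons and 14 − 7 = 7 neutrons.
Mass of separated nucleons = 7(1.007276) + 7(1.0086649) = 7.050932 + 7.0606543 = 14.1115863 u
Δm = 14.1115863 − 13.9992 = 0.1123863 u
E_B = 0.1123863 × 931.49 = 104.687 MeV
Dividing by A = 14 gives 7.478 MeV per nucleon.

7.48 MeV/nucleon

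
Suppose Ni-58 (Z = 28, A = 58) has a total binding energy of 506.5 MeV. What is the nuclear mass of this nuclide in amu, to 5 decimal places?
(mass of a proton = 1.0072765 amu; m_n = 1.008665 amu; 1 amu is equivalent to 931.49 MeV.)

57.91994 amu

Mass defect = 506.5 MeV / (931.49 MeV/amu) = 0.5437525 amu
Constituent mass = 28(1.0072765) + 30(1.008665) = 58.4636920 amu
Nuclear mass = 58.4636920 − 0.5437525 = 57.9199395 amu ≈ 57.91994 amu (to 5 decimal places)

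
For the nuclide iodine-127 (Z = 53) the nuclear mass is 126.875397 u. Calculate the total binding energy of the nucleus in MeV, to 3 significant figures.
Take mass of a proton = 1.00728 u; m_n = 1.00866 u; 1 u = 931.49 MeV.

Z = 53, so N = A − Z = 127 − 53 = 74.
Total constituent mass: 53 × 1.00728 + 74 × 1.00866 = 128.02668 u
The mass defect is 128.02668 − 126.875397 = 1.151283 u.
E_B = 1.151283 × 931.49 = 1072.41 MeV

1070 MeV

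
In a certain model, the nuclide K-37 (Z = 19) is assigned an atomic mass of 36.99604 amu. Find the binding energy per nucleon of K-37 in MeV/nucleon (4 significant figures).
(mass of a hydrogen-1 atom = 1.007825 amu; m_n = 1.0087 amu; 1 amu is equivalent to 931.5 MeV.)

Mass of separated nucleons = 19(1.007825) + 18(1.0087) = 19.148675 + 18.1566 = 37.305275 amu
Δm = 37.305275 − 36.99604 = 0.309235 amu
Binding energy = Δm·c² = 0.309235 × 931.5 MeV/amu = 288.052 MeV
Dividing by A = 37 gives 7.785 MeV per nucleon.

7.785 MeV/nucleon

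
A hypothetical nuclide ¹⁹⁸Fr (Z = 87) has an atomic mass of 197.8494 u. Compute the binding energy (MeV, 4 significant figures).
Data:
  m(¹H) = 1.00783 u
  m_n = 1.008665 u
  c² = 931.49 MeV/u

The nucleus contains 87 protons and 198 − 87 = 111 neutrons.
Σm = 87·m(¹H) + 111·m_n = 87.68121 + 111.961815 = 199.643025 u
Δm = 199.643025 − 197.8494 = 1.793625 u
E_B = 1.793625 × 931.49 = 1670.74 MeV

1671 MeV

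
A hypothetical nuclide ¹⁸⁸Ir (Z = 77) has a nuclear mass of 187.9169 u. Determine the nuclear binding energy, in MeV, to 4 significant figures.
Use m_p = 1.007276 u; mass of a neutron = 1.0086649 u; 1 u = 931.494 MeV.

Total constituent mass: 77 × 1.007276 + 111 × 1.0086649 = 189.5220559 u
The mass defect is 189.5220559 − 187.9169 = 1.6051559 u.
Binding energy = Δm·c² = 1.6051559 × 931.494 MeV/u = 1495.19 MeV

1495 MeV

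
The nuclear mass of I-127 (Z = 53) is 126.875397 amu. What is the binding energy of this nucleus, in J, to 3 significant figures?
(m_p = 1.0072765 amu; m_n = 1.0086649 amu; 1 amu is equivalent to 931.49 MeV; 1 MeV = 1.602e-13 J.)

The nucleus contains 53 protons and 127 − 53 = 74 neutrons.
Σm = 53·m_p + 74·m_n = 53.3856545 + 74.6412026 = 128.0268571 amu
Δm = 128.0268571 − 126.875397 = 1.1514601 amu
Binding energy = Δm·c² = 1.1514601 × 931.49 MeV/amu = 1072.57 MeV
In joules: 1072.57 MeV × 1.602e-13 J/MeV = 1.7183e-10 J

1.72e-10 J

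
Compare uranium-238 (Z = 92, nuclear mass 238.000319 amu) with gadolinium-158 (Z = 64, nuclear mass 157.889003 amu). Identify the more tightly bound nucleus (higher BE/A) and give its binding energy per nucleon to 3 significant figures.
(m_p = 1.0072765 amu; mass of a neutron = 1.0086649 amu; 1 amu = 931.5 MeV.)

uranium-238: Σm = 92(1.0072765) + 146(1.0086649) = 239.9345134 amu; Δm = 1.9341944 amu; E_B = 1801.7 MeV; E_B/A = 7.570 MeV
gadolinium-158: Σm = 64(1.0072765) + 94(1.0086649) = 159.2801966 amu; Δm = 1.3911936 amu; E_B = 1295.9 MeV; E_B/A = 8.202 MeV
gadolinium-158 has the higher binding energy per nucleon, so it is the more tightly bound nucleus.

gadolinium-158; 8.20 MeV/nucleon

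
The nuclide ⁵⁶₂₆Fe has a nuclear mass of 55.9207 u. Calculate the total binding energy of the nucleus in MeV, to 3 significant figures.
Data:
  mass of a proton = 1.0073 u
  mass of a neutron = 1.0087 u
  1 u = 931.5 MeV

494 MeV

The nucleus contains 26 protons and 56 − 26 = 30 neutrons.
Σm = 26·m_p + 30·m_n = 26.1898 + 30.2610 = 56.4508 u
Mass defect Δm = 56.4508 − 55.9207 = 0.5301 u
Binding energy = Δm·c² = 0.5301 × 931.5 MeV/u = 493.788 MeV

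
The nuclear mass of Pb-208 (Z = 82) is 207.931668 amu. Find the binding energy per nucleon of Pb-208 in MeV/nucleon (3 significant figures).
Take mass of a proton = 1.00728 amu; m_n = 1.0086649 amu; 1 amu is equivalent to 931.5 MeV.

7.87 MeV/nucleon

With 82 protons and 126 neutrons (A = 208):
Σm = 82·m_p + 126·m_n = 82.59696 + 127.0917774 = 209.6887374 amu
The mass defect is 209.6887374 − 207.931668 = 1.7570694 amu.
E_B = 1.7570694 × 931.5 = 1636.71 MeV
Per nucleon: 1636.71 / 208 = 7.869 MeV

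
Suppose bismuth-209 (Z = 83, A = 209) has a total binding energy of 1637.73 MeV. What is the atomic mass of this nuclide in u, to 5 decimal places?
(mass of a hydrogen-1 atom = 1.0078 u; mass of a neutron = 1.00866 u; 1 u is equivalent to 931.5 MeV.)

Mass defect = 1637.73 MeV / (931.5 MeV/u) = 1.7581643 u
Constituent mass = 83(1.0078) + 126(1.00866) = 210.73856 u
Atomic mass = 210.73856 − 1.7581643 = 208.9803957 u ≈ 208.98040 u (to 5 decimal places)

208.98040 u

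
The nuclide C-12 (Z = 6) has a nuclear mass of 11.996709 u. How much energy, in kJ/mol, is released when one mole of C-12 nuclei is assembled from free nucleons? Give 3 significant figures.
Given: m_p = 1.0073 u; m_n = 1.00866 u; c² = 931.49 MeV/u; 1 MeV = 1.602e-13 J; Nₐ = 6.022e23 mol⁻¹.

8.90e+09 kJ/mol

Σm = 6·m_p + 6·m_n = 6.0438 + 6.05196 = 12.09576 u
Mass defect Δm = 12.09576 − 11.996709 = 0.099051 u
Converting to energy: 0.099051 u × 931.49 MeV/u = 92.2650 MeV
Per nucleus in joules: 92.2650 MeV × 1.602e-13 J/MeV = 1.4781e-11 J
Per mole: 1.4781e-11 J × 6.022e23 mol⁻¹ = 8.9011e+12 J/mol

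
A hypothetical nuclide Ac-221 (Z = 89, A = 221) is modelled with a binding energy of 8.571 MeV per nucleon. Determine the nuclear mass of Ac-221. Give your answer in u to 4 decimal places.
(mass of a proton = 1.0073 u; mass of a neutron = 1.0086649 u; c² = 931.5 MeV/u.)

Total binding energy = 221 × 8.571 = 1894.191 MeV
Mass defect = 1894.191 MeV / (931.5 MeV/u) = 2.033485 u
Constituent mass = 89(1.0073) + 132(1.0086649) = 222.7934668 u
Nuclear mass = 222.7934668 − 2.033485 = 220.7599818 u ≈ 220.7600 u (to 4 decimal places)

220.7600 u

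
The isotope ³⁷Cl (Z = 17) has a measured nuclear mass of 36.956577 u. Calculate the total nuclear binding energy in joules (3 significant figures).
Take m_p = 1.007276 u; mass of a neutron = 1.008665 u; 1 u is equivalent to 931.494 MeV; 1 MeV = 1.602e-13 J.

5.08e-11 J

Total constituent mass: 17 × 1.007276 + 20 × 1.008665 = 37.296992 u
Mass defect Δm = 37.296992 − 36.956577 = 0.340415 u
Binding energy = Δm·c² = 0.340415 × 931.494 MeV/u = 317.095 MeV
In joules: 317.095 MeV × 1.602e-13 J/MeV = 5.0799e-11 J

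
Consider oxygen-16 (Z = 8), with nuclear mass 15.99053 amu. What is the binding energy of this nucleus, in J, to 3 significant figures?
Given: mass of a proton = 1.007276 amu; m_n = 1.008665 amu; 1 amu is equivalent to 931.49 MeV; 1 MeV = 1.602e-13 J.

2.04e-11 J

The nucleus contains 8 protons and 16 − 8 = 8 neutrons.
Σm = 8·m_p + 8·m_n = 8.058208 + 8.069320 = 16.127528 amu
The mass defect is 16.127528 − 15.99053 = 0.136998 amu.
E_B = 0.136998 × 931.49 = 127.612 MeV
In joules: 127.612 MeV × 1.602e-13 J/MeV = 2.0443e-11 J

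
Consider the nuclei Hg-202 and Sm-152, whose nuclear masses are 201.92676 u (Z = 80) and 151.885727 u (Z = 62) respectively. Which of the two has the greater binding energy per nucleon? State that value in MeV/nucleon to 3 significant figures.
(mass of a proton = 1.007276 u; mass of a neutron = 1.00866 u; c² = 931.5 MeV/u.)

Hg-202: Σm = 80(1.007276) + 122(1.00866) = 203.638600 u; Δm = 1.711840 u; E_B = 1594.6 MeV; E_B/A = 7.894 MeV
Sm-152: Σm = 62(1.007276) + 90(1.00866) = 153.230512 u; Δm = 1.344785 u; E_B = 1252.7 MeV; E_B/A = 8.241 MeV
Sm-152 has the higher binding energy per nucleon, so it is the more tightly bound nucleus.

Sm-152; 8.24 MeV/nucleon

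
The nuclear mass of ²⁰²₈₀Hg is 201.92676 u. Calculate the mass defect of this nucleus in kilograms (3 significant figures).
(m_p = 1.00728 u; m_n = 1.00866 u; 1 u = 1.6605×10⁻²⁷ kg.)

2.84e-27 kg

Σm = 80·m_p + 122·m_n = 80.58240 + 123.05652 = 203.63892 u
The mass defect is 203.63892 − 201.92676 = 1.71216 u.
In SI units: 1.71216 u × 1.6605×10⁻²⁷ kg/u = 2.8430e-27 kg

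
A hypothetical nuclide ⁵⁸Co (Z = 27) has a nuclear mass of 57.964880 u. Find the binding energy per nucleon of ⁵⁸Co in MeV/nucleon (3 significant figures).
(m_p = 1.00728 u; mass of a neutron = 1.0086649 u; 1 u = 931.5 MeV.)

8.03 MeV/nucleon

Z = 27, so N = A − Z = 58 − 27 = 31.
Total constituent mass: 27 × 1.00728 + 31 × 1.0086649 = 58.4651719 u
Δm = 58.4651719 − 57.964880 = 0.5002919 u
Converting to energy: 0.5002919 u × 931.5 MeV/u = 466.022 MeV
Per nucleon: 466.022 / 58 = 8.0349 MeV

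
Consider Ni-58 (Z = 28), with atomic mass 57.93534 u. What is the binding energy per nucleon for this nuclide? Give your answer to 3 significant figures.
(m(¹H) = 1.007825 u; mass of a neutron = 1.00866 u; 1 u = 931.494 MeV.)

Z = 28, so N = A − Z = 58 − 28 = 30.
Mass of separated nucleons = 28(1.007825) + 30(1.00866) = 28.219100 + 30.25980 = 58.478900 u
Mass defect Δm = 58.478900 − 57.93534 = 0.543560 u
Binding energy = Δm·c² = 0.543560 × 931.494 MeV/u = 506.323 MeV
Per nucleon: 506.323 / 58 = 8.730 MeV

8.73 MeV/nucleon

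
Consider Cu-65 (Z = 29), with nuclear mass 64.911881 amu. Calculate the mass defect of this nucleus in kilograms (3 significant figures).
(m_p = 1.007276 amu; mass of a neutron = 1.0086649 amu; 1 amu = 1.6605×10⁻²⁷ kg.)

Total constituent mass: 29 × 1.007276 + 36 × 1.0086649 = 65.5229404 amu
The mass defect is 65.5229404 − 64.911881 = 0.6110594 amu.
In SI units: 0.6110594 amu × 1.6605×10⁻²⁷ kg/amu = 1.0147e-27 kg

1.01e-27 kg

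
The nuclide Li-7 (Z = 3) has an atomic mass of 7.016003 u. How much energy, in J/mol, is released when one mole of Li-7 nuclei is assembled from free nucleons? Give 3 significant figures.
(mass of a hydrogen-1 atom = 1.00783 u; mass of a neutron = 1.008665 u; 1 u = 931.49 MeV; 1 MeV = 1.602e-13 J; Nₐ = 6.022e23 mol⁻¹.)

3.79e+12 J/mol

The nucleus contains 3 protons and 7 − 3 = 4 neutrons.
Σm = 3·m(¹H) + 4·m_n = 3.02349 + 4.034660 = 7.058150 u
The mass defect is 7.058150 − 7.016003 = 0.042147 u.
Converting to energy: 0.042147 u × 931.49 MeV/u = 39.2595 MeV
Per nucleus in joules: 39.2595 MeV × 1.602e-13 J/MeV = 6.2894e-12 J
Per mole: 6.2894e-12 J × 6.022e23 mol⁻¹ = 3.7875e+12 J/mol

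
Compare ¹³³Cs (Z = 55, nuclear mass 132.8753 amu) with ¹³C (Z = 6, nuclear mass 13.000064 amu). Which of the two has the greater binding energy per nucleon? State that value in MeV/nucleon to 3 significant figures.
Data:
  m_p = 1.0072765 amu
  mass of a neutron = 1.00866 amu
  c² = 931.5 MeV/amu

¹³³Cs; 8.41 MeV/nucleon

¹³³Cs: Σm = 55(1.0072765) + 78(1.00866) = 134.0756875 amu; Δm = 1.2003875 amu; E_B = 1118.16 MeV; E_B/A = 8.407 MeV
¹³C: Σm = 6(1.0072765) + 7(1.00866) = 13.1042790 amu; Δm = 0.1042150 amu; E_B = 97.076 MeV; E_B/A = 7.467 MeV
¹³³Cs has the higher binding energy per nucleon, so it is the more tightly bound nucleus.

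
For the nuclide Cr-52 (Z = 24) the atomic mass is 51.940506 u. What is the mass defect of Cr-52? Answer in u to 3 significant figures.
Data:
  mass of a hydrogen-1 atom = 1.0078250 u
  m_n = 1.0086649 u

0.490 u

With 24 protons and 28 neutrons (A = 52):
Mass of separated nucleons = 24(1.0078250) + 28(1.0086649) = 24.1878000 + 28.2426172 = 52.4304172 u
Δm = 52.4304172 − 51.940506 = 0.4899112 u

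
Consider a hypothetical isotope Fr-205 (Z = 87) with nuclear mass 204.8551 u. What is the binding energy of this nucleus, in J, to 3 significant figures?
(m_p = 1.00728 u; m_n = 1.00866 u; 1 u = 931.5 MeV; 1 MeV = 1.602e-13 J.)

2.69e-10 J

Total constituent mass: 87 × 1.00728 + 118 × 1.00866 = 206.65524 u
Mass defect Δm = 206.65524 − 204.8551 = 1.80014 u
Binding energy = Δm·c² = 1.80014 × 931.5 MeV/u = 1676.83 MeV
In joules: 1676.83 MeV × 1.602e-13 J/MeV = 2.6863e-10 J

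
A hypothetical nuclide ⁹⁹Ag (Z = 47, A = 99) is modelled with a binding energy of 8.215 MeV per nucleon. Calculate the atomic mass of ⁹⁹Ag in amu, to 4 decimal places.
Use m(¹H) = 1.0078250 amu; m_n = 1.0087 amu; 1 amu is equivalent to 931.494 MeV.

98.9471 amu

Total binding energy = 99 × 8.215 = 813.285 MeV
Mass defect = 813.285 MeV / (931.494 MeV/amu) = 0.873097 amu
Constituent mass = 47(1.0078250) + 52(1.0087) = 99.8201750 amu
Atomic mass = 99.8201750 − 0.873097 = 98.9470780 amu ≈ 98.9471 amu (to 4 decimal places)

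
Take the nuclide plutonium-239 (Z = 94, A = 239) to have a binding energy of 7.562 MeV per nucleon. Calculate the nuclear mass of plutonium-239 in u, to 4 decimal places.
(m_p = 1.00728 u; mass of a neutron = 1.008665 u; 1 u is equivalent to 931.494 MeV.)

Total binding energy = 239 × 7.562 = 1807.318 MeV
Mass defect = 1807.318 MeV / (931.494 MeV/u) = 1.940236 u
Constituent mass = 94(1.00728) + 145(1.008665) = 240.940745 u
Nuclear mass = 240.940745 − 1.940236 = 239.000509 u ≈ 239.0005 u (to 4 decimal places)

239.0005 u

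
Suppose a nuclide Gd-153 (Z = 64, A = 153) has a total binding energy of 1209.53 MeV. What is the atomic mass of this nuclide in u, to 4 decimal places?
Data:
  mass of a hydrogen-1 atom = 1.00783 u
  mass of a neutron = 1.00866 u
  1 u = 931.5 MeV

152.9734 u

Mass defect = 1209.53 MeV / (931.5 MeV/u) = 1.298476 u
Constituent mass = 64(1.00783) + 89(1.00866) = 154.27186 u
Atomic mass = 154.27186 − 1.298476 = 152.973384 u ≈ 152.9734 u (to 4 decimal places)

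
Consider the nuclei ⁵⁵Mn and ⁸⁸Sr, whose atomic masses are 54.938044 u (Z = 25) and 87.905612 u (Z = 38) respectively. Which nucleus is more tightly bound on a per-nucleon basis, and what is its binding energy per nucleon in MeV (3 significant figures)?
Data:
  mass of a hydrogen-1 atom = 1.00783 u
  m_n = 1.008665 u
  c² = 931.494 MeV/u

⁵⁵Mn: Σm = 25(1.00783) + 30(1.008665) = 55.455700 u; Δm = 0.517656 u; E_B = 482.19 MeV; E_B/A = 8.767 MeV
⁸⁸Sr: Σm = 38(1.00783) + 50(1.008665) = 88.730790 u; Δm = 0.825178 u; E_B = 768.648 MeV; E_B/A = 8.7346 MeV
⁵⁵Mn has the higher binding energy per nucleon, so it is the more tightly bound nucleus.

⁵⁵Mn; 8.77 MeV/nucleon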